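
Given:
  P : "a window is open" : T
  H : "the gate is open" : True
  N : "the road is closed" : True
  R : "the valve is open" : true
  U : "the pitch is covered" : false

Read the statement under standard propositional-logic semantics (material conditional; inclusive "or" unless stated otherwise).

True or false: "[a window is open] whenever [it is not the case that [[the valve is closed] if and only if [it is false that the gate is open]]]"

Parsed as not (not R iff not H) -> P

not R = not True = False
not H = not True = False
not R iff not H = False iff False = True
not (not R iff not H) = not True = False
not (not R iff not H) -> P = False -> True = True

True.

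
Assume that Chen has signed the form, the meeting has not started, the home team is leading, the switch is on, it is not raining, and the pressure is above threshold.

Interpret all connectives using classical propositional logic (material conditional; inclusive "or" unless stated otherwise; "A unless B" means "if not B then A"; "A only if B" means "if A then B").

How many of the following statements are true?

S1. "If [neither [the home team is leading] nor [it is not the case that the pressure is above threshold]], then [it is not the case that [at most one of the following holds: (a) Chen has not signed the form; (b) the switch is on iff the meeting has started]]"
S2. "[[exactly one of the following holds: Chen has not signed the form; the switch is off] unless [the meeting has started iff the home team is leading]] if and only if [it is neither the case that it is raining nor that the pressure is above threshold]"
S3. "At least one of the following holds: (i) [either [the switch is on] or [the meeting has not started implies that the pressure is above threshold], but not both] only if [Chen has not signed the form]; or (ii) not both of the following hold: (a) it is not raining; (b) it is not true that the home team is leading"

Let R = "the home team is leading" (T), V = "the pressure is above threshold" (T), P = "Chen has signed the form" (T), S = "the switch is on" (T), Q = "the meeting has started" (F), U = "it is raining" (F).

S1: Formalization: (R ↓ ¬V) → ¬(¬P ↑ (S ↔ Q))

¬V = ¬T = F
R ↓ ¬V = T ↓ F = F
¬P = ¬T = F
S ↔ Q = T ↔ F = F
¬P ↑ (S ↔ Q) = F ↑ F = T
¬(¬P ↑ (S ↔ Q)) = ¬T = F
(R ↓ ¬V) → ¬(¬P ↑ (S ↔ Q)) = F → F = T
Thus S1 is true.

S2: This is ((¬P ⊕ ¬S) ∨ (Q ↔ R)) ↔ (U ↓ V).

¬P = ¬T = F
¬S = ¬T = F
¬P ⊕ ¬S = F ⊕ F = F
Q ↔ R = F ↔ T = F
(¬P ⊕ ¬S) ∨ (Q ↔ R) = F ∨ F = F
U ↓ V = F ↓ T = F
((¬P ⊕ ¬S) ∨ (Q ↔ R)) ↔ (U ↓ V) = F ↔ F = T
Hence S2 is true.

S3: Parsed as ((S ⊕ (¬Q → V)) → ¬P) ∨ (¬U ↑ ¬R)

¬Q = ¬F = T
¬Q → V = T → T = T
S ⊕ (¬Q → V) = T ⊕ T = F
¬P = ¬T = F
(S ⊕ (¬Q → V)) → ¬P = F → F = T
¬U = ¬F = T
¬R = ¬T = F
¬U ↑ ¬R = T ↑ F = T
((S ⊕ (¬Q → V)) → ¬P) ∨ (¬U ↑ ¬R) = T ∨ T = T
Hence S3 is true.

3 of the 3 statements are true.

3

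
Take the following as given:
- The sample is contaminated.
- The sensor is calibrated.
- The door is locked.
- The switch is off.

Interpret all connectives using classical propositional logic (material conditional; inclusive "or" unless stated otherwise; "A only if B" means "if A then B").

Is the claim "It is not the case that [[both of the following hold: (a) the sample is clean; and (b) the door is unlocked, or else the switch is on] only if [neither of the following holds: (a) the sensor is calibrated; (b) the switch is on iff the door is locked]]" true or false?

false

Let Q = "the sample is contaminated" (T), G = "the door is locked" (T), H = "the switch is on" (F), D = "the sensor is calibrated" (T).
Formalization: ~((~Q & (~G | H)) -> (D nor (H <-> G)))

~Q = ~T = F
~G = ~T = F
~G | H = F | F = F
~Q & (~G | H) = F & F = F
H <-> G = F <-> T = F
D nor (H <-> G) = T nor F = F
(~Q & (~G | H)) -> (D nor (H <-> G)) = F -> F = T
~((~Q & (~G | H)) -> (D nor (H <-> G))) = ~T = F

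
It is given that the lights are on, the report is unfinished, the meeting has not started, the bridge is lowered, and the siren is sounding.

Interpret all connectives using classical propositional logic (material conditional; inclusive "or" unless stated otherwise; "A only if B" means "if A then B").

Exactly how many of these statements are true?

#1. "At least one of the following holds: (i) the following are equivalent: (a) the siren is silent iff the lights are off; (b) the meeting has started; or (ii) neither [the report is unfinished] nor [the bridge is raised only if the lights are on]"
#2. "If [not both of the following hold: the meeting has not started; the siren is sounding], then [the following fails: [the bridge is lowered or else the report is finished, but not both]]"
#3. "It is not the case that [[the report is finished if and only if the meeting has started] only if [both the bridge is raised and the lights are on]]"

Let U = "the siren is sounding" (T), P = "the lights are on" (T), R = "the meeting has started" (F), Q = "the report is finished" (F), S = "the bridge is raised" (F).

#1: Formalization: ((¬U ↔ ¬P) ↔ R) ∨ (¬Q ↓ (S → P))

¬U = ¬T = F
¬P = ¬T = F
¬U ↔ ¬P = F ↔ F = T
(¬U ↔ ¬P) ↔ R = T ↔ F = F
¬Q = ¬F = T
S → P = F → T = T
¬Q ↓ (S → P) = T ↓ T = F
((¬U ↔ ¬P) ↔ R) ∨ (¬Q ↓ (S → P)) = F ∨ F = F
So #1 is false.

#2: Parsed as (¬R ↑ U) → ¬(¬S ⊕ Q)

¬R = ¬F = T
¬R ↑ U = T ↑ T = F
¬S = ¬F = T
¬S ⊕ Q = T ⊕ F = T
¬(¬S ⊕ Q) = ¬T = F
(¬R ↑ U) → ¬(¬S ⊕ Q) = F → F = T
So #2 is true.

#3: This is ¬((Q ↔ R) → (S ∧ P)).

Q ↔ R = F ↔ F = T
S ∧ P = F ∧ T = F
(Q ↔ R) → (S ∧ P) = T → F = F
¬((Q ↔ R) → (S ∧ P)) = ¬F = T
So #3 is true.

2 of the 3 statements are true (#2, #3).

2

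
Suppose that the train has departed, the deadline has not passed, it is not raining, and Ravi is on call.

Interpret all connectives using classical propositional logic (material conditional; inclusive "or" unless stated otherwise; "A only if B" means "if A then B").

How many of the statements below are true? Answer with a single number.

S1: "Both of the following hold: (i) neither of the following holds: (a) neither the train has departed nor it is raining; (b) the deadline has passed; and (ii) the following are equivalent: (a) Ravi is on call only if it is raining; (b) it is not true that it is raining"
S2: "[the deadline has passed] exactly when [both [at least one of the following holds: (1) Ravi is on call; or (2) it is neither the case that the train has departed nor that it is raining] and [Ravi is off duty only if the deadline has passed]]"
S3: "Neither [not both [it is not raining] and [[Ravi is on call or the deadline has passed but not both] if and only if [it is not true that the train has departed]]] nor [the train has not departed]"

Let P = "the train has departed" (T), R = "it is raining" (F), Q = "the deadline has passed" (F), S = "Ravi is on call" (T).

S1: This is ((P ↓ R) ↓ Q) ∧ ((S → R) ↔ ¬R).

P ↓ R = T ↓ F = F
(P ↓ R) ↓ Q = F ↓ F = T
S → R = T → F = F
¬R = ¬F = T
(S → R) ↔ ¬R = F ↔ T = F
((P ↓ R) ↓ Q) ∧ ((S → R) ↔ ¬R) = T ∧ F = F
Thus S1 is false.

S2: This is Q ↔ ((S ∨ (P ↓ R)) ∧ (¬S → Q)).

P ↓ R = T ↓ F = F
S ∨ (P ↓ R) = T ∨ F = T
¬S = ¬T = F
¬S → Q = F → F = T
(S ∨ (P ↓ R)) ∧ (¬S → Q) = T ∧ T = T
Q ↔ ((S ∨ (P ↓ R)) ∧ (¬S → Q)) = F ↔ T = F
So S2 is false.

S3: Parsed as (¬R ↑ ((S ⊕ Q) ↔ ¬P)) ↓ ¬P

¬R = ¬F = T
S ⊕ Q = T ⊕ F = T
¬P = ¬T = F
(S ⊕ Q) ↔ ¬P = T ↔ F = F
¬R ↑ ((S ⊕ Q) ↔ ¬P) = T ↑ F = T
¬P = ¬T = F
(¬R ↑ ((S ⊕ Q) ↔ ¬P)) ↓ ¬P = T ↓ F = F
Hence S3 is false.

0 of the 3 statements are true (none).

0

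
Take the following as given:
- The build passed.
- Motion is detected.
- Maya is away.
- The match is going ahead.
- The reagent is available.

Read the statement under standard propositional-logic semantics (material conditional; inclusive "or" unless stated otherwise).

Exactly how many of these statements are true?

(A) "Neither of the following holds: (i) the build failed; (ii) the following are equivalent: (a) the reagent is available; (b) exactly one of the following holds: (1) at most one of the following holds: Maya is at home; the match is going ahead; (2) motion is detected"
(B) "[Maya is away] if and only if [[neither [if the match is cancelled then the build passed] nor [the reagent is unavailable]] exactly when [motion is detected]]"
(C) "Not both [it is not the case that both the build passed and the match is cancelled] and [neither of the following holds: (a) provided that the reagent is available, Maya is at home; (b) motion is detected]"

2

Let P = "the build passed" (T), U = "the reagent is available" (T), R = "Maya is at home" (F), S = "the match is cancelled" (F), Q = "motion is detected" (T).

(A): This is ~P nor (U <-> ((R nand ~S) xor Q)).

~P = ~T = F
~S = ~F = T
R nand ~S = F nand T = T
(R nand ~S) xor Q = T xor T = F
U <-> ((R nand ~S) xor Q) = T <-> F = F
~P nor (U <-> ((R nand ~S) xor Q)) = F nor F = T
Thus (A) is true.

(B): Formalization: ~R <-> (((S -> P) nor ~U) <-> Q)

~R = ~F = T
S -> P = F -> T = T
~U = ~T = F
(S -> P) nor ~U = T nor F = F
((S -> P) nor ~U) <-> Q = F <-> T = F
~R <-> (((S -> P) nor ~U) <-> Q) = T <-> F = F
Hence (B) is false.

(C): Formalization: (P nand S) nand ((U -> R) nor Q)

P nand S = T nand F = T
U -> R = T -> F = F
(U -> R) nor Q = F nor T = F
(P nand S) nand ((U -> R) nor Q) = T nand F = T
Thus (C) is true.

2 of the 3 statements are true.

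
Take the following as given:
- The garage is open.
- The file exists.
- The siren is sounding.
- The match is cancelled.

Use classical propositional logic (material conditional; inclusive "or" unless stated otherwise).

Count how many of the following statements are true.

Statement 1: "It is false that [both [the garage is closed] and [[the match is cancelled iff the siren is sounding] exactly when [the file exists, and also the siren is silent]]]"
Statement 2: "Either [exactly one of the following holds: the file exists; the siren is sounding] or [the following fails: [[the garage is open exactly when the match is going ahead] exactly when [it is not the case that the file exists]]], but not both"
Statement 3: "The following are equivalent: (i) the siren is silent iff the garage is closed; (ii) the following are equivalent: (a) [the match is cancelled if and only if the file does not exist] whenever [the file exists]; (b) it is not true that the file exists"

2

Let P = "the garage is closed" (F), S = "the match is cancelled" (T), R = "the siren is sounding" (T), Q = "the file exists" (T).

Statement 1: Parsed as ¬(P ∧ ((S ↔ R) ↔ (Q ∧ ¬R)))

S ↔ R = T ↔ T = T
¬R = ¬T = F
Q ∧ ¬R = T ∧ F = F
(S ↔ R) ↔ (Q ∧ ¬R) = T ↔ F = F
P ∧ ((S ↔ R) ↔ (Q ∧ ¬R)) = F ∧ F = F
¬(P ∧ ((S ↔ R) ↔ (Q ∧ ¬R))) = ¬F = T
Thus Statement 1 is true.

Statement 2: Formalization: (Q ⊕ R) ⊕ ¬((¬P ↔ ¬S) ↔ ¬Q)

Q ⊕ R = T ⊕ T = F
¬P = ¬F = T
¬S = ¬T = F
¬P ↔ ¬S = T ↔ F = F
¬Q = ¬T = F
(¬P ↔ ¬S) ↔ ¬Q = F ↔ F = T
¬((¬P ↔ ¬S) ↔ ¬Q) = ¬T = F
(Q ⊕ R) ⊕ ¬((¬P ↔ ¬S) ↔ ¬Q) = F ⊕ F = F
So Statement 2 is false.

Statement 3: Parsed as (¬R ↔ P) ↔ ((Q → (S ↔ ¬Q)) ↔ ¬Q)

¬R = ¬T = F
¬R ↔ P = F ↔ F = T
¬Q = ¬T = F
S ↔ ¬Q = T ↔ F = F
Q → (S ↔ ¬Q) = T → F = F
¬Q = ¬T = F
(Q → (S ↔ ¬Q)) ↔ ¬Q = F ↔ F = T
(¬R ↔ P) ↔ ((Q → (S ↔ ¬Q)) ↔ ¬Q) = T ↔ T = T
So Statement 3 is true.

2 of the 3 statements are true (Statement 1, Statement 3).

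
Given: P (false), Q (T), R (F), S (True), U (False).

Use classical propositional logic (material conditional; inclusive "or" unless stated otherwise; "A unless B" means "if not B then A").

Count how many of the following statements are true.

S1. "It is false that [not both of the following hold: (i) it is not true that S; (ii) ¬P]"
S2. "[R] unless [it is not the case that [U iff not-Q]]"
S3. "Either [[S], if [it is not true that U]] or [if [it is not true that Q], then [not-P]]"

1

S1: Parsed as ¬(¬S ↑ ¬P)

¬S = ¬T = F
¬P = ¬F = T
¬S ↑ ¬P = F ↑ T = T
¬(¬S ↑ ¬P) = ¬T = F
Hence S1 is false.

S2: Formalization: R ∨ ¬(U ↔ ¬Q)

¬Q = ¬T = F
U ↔ ¬Q = F ↔ F = T
¬(U ↔ ¬Q) = ¬T = F
R ∨ ¬(U ↔ ¬Q) = F ∨ F = F
Thus S2 is false.

S3: Parsed as (¬U → S) ∨ (¬Q → ¬P)

¬U = ¬F = T
¬U → S = T → T = T
¬Q = ¬T = F
¬P = ¬F = T
¬Q → ¬P = F → T = T
(¬U → S) ∨ (¬Q → ¬P) = T ∨ T = T
So S3 is true.

1 of the 3 statements is true (S3).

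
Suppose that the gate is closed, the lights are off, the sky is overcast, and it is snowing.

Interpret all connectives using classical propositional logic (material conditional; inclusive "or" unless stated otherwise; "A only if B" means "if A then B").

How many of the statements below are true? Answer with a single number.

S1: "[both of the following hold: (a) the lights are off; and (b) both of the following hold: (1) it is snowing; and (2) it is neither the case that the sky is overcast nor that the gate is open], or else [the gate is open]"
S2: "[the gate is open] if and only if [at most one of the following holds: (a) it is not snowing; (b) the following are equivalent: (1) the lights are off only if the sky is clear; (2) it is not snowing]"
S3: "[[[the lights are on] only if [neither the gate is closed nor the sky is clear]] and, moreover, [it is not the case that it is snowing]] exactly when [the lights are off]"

0

Let V = "the lights are on" (F), H = "it is snowing" (T), G = "the sky is overcast" (T), L = "the gate is open" (F).

S1: In symbols: (¬V ∧ (H ∧ (G ↓ L))) ∨ L

¬V = ¬F = T
G ↓ L = T ↓ F = F
H ∧ (G ↓ L) = T ∧ F = F
¬V ∧ (H ∧ (G ↓ L)) = T ∧ F = F
(¬V ∧ (H ∧ (G ↓ L))) ∨ L = F ∨ F = F
So S1 is false.

S2: In symbols: L ↔ (¬H ↑ ((¬V → ¬G) ↔ ¬H))

¬H = ¬T = F
¬V = ¬F = T
¬G = ¬T = F
¬V → ¬G = T → F = F
¬H = ¬T = F
(¬V → ¬G) ↔ ¬H = F ↔ F = T
¬H ↑ ((¬V → ¬G) ↔ ¬H) = F ↑ T = T
L ↔ (¬H ↑ ((¬V → ¬G) ↔ ¬H)) = F ↔ T = F
Thus S2 is false.

S3: In symbols: ((V → (¬L ↓ ¬G)) ∧ ¬H) ↔ ¬V

¬L = ¬F = T
¬G = ¬T = F
¬L ↓ ¬G = T ↓ F = F
V → (¬L ↓ ¬G) = F → F = T
¬H = ¬T = F
(V → (¬L ↓ ¬G)) ∧ ¬H = T ∧ F = F
¬V = ¬F = T
((V → (¬L ↓ ¬G)) ∧ ¬H) ↔ ¬V = F ↔ T = F
So S3 is false.

Count: 0.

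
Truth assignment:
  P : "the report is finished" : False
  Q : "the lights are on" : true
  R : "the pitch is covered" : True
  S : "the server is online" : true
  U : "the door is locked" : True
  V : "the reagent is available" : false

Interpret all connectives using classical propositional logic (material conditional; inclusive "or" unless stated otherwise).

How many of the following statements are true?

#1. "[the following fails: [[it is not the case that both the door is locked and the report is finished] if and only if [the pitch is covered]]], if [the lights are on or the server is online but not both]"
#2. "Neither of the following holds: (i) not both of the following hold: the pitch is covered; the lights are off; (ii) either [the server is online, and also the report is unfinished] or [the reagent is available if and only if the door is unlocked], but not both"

1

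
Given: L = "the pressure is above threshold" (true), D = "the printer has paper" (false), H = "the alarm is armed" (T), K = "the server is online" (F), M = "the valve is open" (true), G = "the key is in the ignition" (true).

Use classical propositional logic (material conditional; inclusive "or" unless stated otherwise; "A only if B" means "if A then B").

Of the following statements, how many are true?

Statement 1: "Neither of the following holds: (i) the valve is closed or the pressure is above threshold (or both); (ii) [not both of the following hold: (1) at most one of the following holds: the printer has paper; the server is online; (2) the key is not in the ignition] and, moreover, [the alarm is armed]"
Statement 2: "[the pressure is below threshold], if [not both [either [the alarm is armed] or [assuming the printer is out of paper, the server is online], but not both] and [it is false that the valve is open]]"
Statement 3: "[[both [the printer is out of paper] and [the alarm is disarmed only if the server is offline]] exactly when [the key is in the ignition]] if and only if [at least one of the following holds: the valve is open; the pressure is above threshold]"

Statement 1: This is (not M or L) nor (((D nand K) nand not G) and H).

not M = not True = False
not M or L = False or True = True
D nand K = False nand False = True
not G = not True = False
(D nand K) nand not G = True nand False = True
((D nand K) nand not G) and H = True and True = True
(not M or L) nor (((D nand K) nand not G) and H) = True nor True = False
Hence Statement 1 is false.

Statement 2: This is ((H xor (not D -> K)) nand not M) -> not L.

not D = not False = True
not D -> K = True -> False = False
H xor (not D -> K) = True xor False = True
not M = not True = False
(H xor (not D -> K)) nand not M = True nand False = True
not L = not True = False
((H xor (not D -> K)) nand not M) -> not L = True -> False = False
Hence Statement 2 is false.

Statement 3: Parsed as ((not D and (not H -> not K)) iff G) iff (M or L)

not D = not False = True
not H = not True = False
not K = not False = True
not H -> not K = False -> True = True
not D and (not H -> not K) = True and True = True
(not D and (not H -> not K)) iff G = True iff True = True
M or L = True or True = True
((not D and (not H -> not K)) iff G) iff (M or L) = True iff True = True
So Statement 3 is true.

1 of the 3 statements is true.

1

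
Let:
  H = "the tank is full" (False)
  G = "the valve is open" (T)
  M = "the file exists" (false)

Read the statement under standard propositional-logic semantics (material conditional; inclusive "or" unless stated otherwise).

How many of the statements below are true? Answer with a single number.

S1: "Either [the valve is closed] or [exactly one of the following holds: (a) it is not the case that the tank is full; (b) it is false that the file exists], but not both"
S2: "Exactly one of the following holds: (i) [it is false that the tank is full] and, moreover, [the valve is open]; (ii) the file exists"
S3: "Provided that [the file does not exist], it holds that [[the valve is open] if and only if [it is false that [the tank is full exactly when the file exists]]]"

S1: Formalization: ¬G ⊕ (¬H ⊕ ¬M)

¬G = ¬T = F
¬H = ¬F = T
¬M = ¬F = T
¬H ⊕ ¬M = T ⊕ T = F
¬G ⊕ (¬H ⊕ ¬M) = F ⊕ F = F
So S1 is false.

S2: Formalization: (¬H ∧ G) ⊕ M

¬H = ¬F = T
¬H ∧ G = T ∧ T = T
(¬H ∧ G) ⊕ M = T ⊕ F = T
Hence S2 is true.

S3: Parsed as ¬M → (G ↔ ¬(H ↔ M))

¬M = ¬F = T
H ↔ M = F ↔ F = T
¬(H ↔ M) = ¬T = F
G ↔ ¬(H ↔ M) = T ↔ F = F
¬M → (G ↔ ¬(H ↔ M)) = T → F = F
Hence S3 is false.

True statements: 1 (S2).

1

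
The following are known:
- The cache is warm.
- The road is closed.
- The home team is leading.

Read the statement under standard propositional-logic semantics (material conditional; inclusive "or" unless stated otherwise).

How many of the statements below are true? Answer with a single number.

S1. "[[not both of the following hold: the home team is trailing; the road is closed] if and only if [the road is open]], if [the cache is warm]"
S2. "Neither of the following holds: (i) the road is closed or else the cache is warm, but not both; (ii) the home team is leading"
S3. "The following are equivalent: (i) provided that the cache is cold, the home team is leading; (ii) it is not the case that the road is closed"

Let U = "the cache is warm" (T), R = "the home team is leading" (T), P = "the road is closed" (T).

S1: Formalization: U -> ((~R nand P) <-> ~P)

~R = ~T = F
~R nand P = F nand T = T
~P = ~T = F
(~R nand P) <-> ~P = T <-> F = F
U -> ((~R nand P) <-> ~P) = T -> F = F
So S1 is false.

S2: In symbols: (P xor U) nor R

P xor U = T xor T = F
(P xor U) nor R = F nor T = F
Thus S2 is false.

S3: This is (~U -> R) <-> ~P.

~U = ~T = F
~U -> R = F -> T = T
~P = ~T = F
(~U -> R) <-> ~P = T <-> F = F
Hence S3 is false.

Count: 0.

0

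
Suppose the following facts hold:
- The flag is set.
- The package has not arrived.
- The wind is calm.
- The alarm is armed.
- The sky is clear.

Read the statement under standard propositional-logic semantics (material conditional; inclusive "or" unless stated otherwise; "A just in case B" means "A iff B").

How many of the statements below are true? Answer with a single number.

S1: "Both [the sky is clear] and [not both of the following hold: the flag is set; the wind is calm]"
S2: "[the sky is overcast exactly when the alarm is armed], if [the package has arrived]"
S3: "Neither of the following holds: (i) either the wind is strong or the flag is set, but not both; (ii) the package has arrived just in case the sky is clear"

Let U = "the sky is overcast" (F), P = "the flag is set" (T), R = "the wind is strong" (F), Q = "the package has arrived" (F), S = "the alarm is armed" (T).

S1: Formalization: ¬U ∧ (P ↑ ¬R)

¬U = ¬F = T
¬R = ¬F = T
P ↑ ¬R = T ↑ T = F
¬U ∧ (P ↑ ¬R) = T ∧ F = F
Hence S1 is false.

S2: Formalization: Q → (U ↔ S)

U ↔ S = F ↔ T = F
Q → (U ↔ S) = F → F = T
Thus S2 is true.

S3: Parsed as (R ⊕ P) ↓ (Q ↔ ¬U)

R ⊕ P = F ⊕ T = T
¬U = ¬F = T
Q ↔ ¬U = F ↔ T = F
(R ⊕ P) ↓ (Q ↔ ¬U) = T ↓ F = F
Hence S3 is false.

True statements: 1 (S2).

1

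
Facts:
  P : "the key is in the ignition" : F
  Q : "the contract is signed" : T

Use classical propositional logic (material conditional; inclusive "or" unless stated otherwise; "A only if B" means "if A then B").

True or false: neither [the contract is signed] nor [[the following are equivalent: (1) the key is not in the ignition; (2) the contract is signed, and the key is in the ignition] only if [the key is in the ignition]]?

False.

Values: Q=T, P=F.
In symbols: Q ↓ ((¬P ↔ (Q ∧ P)) → P)

¬P = ¬F = T
Q ∧ P = T ∧ F = F
¬P ↔ (Q ∧ P) = T ↔ F = F
(¬P ↔ (Q ∧ P)) → P = F → F = T
Q ↓ ((¬P ↔ (Q ∧ P)) → P) = T ↓ T = F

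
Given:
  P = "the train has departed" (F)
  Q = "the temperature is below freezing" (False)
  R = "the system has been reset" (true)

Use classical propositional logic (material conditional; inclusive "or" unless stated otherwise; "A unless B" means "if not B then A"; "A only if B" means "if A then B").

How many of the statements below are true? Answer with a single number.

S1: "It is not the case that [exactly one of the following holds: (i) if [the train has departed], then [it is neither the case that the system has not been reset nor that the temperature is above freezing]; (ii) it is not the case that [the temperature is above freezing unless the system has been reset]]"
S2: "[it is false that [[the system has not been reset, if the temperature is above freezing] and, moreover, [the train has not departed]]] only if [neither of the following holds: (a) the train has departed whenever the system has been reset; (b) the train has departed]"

1

S1: This is ¬((P → (¬R ↓ ¬Q)) ⊕ ¬(¬Q ∨ R)).

¬R = ¬T = F
¬Q = ¬F = T
¬R ↓ ¬Q = F ↓ T = F
P → (¬R ↓ ¬Q) = F → F = T
¬Q = ¬F = T
¬Q ∨ R = T ∨ T = T
¬(¬Q ∨ R) = ¬T = F
(P → (¬R ↓ ¬Q)) ⊕ ¬(¬Q ∨ R) = T ⊕ F = T
¬((P → (¬R ↓ ¬Q)) ⊕ ¬(¬Q ∨ R)) = ¬T = F
So S1 is false.

S2: Formalization: ¬((¬Q → ¬R) ∧ ¬P) → ((R → P) ↓ P)

¬Q = ¬F = T
¬R = ¬T = F
¬Q → ¬R = T → F = F
¬P = ¬F = T
(¬Q → ¬R) ∧ ¬P = F ∧ T = F
¬((¬Q → ¬R) ∧ ¬P) = ¬F = T
R → P = T → F = F
(R → P) ↓ P = F ↓ F = T
¬((¬Q → ¬R) ∧ ¬P) → ((R → P) ↓ P) = T → T = T
So S2 is true.

1 of the 2 statements is true.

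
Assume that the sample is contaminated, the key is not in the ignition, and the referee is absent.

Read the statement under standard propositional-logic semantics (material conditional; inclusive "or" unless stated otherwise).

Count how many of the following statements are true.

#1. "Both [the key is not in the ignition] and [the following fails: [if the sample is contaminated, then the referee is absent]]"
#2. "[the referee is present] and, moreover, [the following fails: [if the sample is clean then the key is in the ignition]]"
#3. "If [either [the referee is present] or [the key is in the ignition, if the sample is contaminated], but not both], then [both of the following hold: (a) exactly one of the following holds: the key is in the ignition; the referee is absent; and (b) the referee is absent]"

1

Let Q = "the key is in the ignition" (F), P = "the sample is contaminated" (T), R = "the referee is present" (F).

#1: In symbols: ¬Q ∧ ¬(P → ¬R)

¬Q = ¬F = T
¬R = ¬F = T
P → ¬R = T → T = T
¬(P → ¬R) = ¬T = F
¬Q ∧ ¬(P → ¬R) = T ∧ F = F
Hence #1 is false.

#2: This is R ∧ ¬(¬P → Q).

¬P = ¬T = F
¬P → Q = F → F = T
¬(¬P → Q) = ¬T = F
R ∧ ¬(¬P → Q) = F ∧ F = F
So #2 is false.

#3: This is (R ⊕ (P → Q)) → ((Q ⊕ ¬R) ∧ ¬R).

P → Q = T → F = F
R ⊕ (P → Q) = F ⊕ F = F
¬R = ¬F = T
Q ⊕ ¬R = F ⊕ T = T
¬R = ¬F = T
(Q ⊕ ¬R) ∧ ¬R = T ∧ T = T
(R ⊕ (P → Q)) → ((Q ⊕ ¬R) ∧ ¬R) = F → T = T
Thus #3 is true.

True statements: 1 (#3).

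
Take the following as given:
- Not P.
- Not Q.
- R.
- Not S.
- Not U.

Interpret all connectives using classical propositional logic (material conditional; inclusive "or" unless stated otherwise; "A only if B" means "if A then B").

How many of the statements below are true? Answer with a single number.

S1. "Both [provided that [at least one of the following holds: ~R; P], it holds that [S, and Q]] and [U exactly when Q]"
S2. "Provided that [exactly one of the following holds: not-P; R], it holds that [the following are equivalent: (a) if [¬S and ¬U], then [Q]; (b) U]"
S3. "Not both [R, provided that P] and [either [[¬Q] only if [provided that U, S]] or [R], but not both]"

S1: This is ((~R | P) -> (S & Q)) & (U <-> Q).

~R = ~T = F
~R | P = F | F = F
S & Q = F & F = F
(~R | P) -> (S & Q) = F -> F = T
U <-> Q = F <-> F = T
((~R | P) -> (S & Q)) & (U <-> Q) = T & T = T
Thus S1 is true.

S2: In symbols: (~P xor R) -> (((~S & ~U) -> Q) <-> U)

~P = ~F = T
~P xor R = T xor T = F
~S = ~F = T
~U = ~F = T
~S & ~U = T & T = T
(~S & ~U) -> Q = T -> F = F
((~S & ~U) -> Q) <-> U = F <-> F = T
(~P xor R) -> (((~S & ~U) -> Q) <-> U) = F -> T = T
So S2 is true.

S3: This is (P -> R) nand ((~Q -> (U -> S)) xor R).

P -> R = F -> T = T
~Q = ~F = T
U -> S = F -> F = T
~Q -> (U -> S) = T -> T = T
(~Q -> (U -> S)) xor R = T xor T = F
(P -> R) nand ((~Q -> (U -> S)) xor R) = T nand F = T
So S3 is true.

3 of the 3 statements are true (S1, S2, S3).

3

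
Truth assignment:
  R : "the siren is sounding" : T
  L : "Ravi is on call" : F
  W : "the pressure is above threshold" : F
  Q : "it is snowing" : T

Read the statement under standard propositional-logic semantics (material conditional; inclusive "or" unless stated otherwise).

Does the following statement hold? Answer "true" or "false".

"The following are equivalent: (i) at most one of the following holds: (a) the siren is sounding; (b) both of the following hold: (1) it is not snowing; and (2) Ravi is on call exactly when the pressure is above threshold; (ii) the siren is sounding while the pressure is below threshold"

Values: R=True, Q=True, L=False, W=False.
In symbols: (R nand (not Q and (L iff W))) iff (R and not W)

not Q = not True = False
L iff W = False iff False = True
not Q and (L iff W) = False and True = False
R nand (not Q and (L iff W)) = True nand False = True
not W = not False = True
R and not W = True and True = True
(R nand (not Q and (L iff W))) iff (R and not W) = True iff True = True

True.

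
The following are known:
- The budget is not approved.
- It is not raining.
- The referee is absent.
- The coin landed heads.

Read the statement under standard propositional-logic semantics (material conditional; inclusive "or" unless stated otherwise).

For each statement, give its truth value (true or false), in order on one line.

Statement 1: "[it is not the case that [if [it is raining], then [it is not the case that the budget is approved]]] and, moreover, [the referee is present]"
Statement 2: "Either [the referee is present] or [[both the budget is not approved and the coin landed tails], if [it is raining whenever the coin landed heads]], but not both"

Let L = "it is raining" (False), P = "the budget is approved" (False), M = "the referee is present" (False), U = "the coin landed heads" (True).

Statement 1: In symbols: not (L -> not P) and M

not P = not False = True
L -> not P = False -> True = True
not (L -> not P) = not True = False
not (L -> not P) and M = False and False = False
Hence Statement 1 is false.

Statement 2: In symbols: M xor ((U -> L) -> (not P and not U))

U -> L = True -> False = False
not P = not False = True
not U = not True = False
not P and not U = True and False = False
(U -> L) -> (not P and not U) = False -> False = True
M xor ((U -> L) -> (not P and not U)) = False xor True = True
Hence Statement 2 is true.

Statement 1 False; Statement 2 True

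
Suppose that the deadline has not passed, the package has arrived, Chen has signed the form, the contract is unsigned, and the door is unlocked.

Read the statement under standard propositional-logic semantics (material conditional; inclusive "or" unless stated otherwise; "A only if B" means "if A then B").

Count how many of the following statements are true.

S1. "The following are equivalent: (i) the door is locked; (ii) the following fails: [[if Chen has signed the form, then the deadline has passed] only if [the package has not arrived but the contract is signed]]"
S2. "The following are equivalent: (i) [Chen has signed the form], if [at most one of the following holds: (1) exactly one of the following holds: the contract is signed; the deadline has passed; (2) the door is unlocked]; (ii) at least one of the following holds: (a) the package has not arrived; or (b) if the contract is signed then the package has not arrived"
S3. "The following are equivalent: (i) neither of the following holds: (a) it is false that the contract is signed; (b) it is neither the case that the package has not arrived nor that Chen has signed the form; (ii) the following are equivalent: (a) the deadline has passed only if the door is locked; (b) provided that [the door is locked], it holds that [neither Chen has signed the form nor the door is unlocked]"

2

Let G = "the door is locked" (False), S = "Chen has signed the form" (True), V = "the deadline has passed" (False), U = "the package has arrived" (True), K = "the contract is signed" (False).

S1: Formalization: G iff not ((S -> V) -> (not U and K))

S -> V = True -> False = False
not U = not True = False
not U and K = False and False = False
(S -> V) -> (not U and K) = False -> False = True
not ((S -> V) -> (not U and K)) = not True = False
G iff not ((S -> V) -> (not U and K)) = False iff False = True
So S1 is true.

S2: Formalization: (((K xor V) nand not G) -> S) iff (not U or (K -> not U))

K xor V = False xor False = False
not G = not False = True
(K xor V) nand not G = False nand True = True
((K xor V) nand not G) -> S = True -> True = True
not U = not True = False
not U = not True = False
K -> not U = False -> False = True
not U or (K -> not U) = False or True = True
(((K xor V) nand not G) -> S) iff (not U or (K -> not U)) = True iff True = True
Hence S2 is true.

S3: Formalization: (not K nor (not U nor S)) iff ((V -> G) iff (G -> (S nor not G)))

not K = not False = True
not U = not True = False
not U nor S = False nor True = False
not K nor (not U nor S) = True nor False = False
V -> G = False -> False = True
not G = not False = True
S nor not G = True nor True = False
G -> (S nor not G) = False -> False = True
(V -> G) iff (G -> (S nor not G)) = True iff True = True
(not K nor (not U nor S)) iff ((V -> G) iff (G -> (S nor not G))) = False iff True = False
Thus S3 is false.

2 of the 3 statements are true.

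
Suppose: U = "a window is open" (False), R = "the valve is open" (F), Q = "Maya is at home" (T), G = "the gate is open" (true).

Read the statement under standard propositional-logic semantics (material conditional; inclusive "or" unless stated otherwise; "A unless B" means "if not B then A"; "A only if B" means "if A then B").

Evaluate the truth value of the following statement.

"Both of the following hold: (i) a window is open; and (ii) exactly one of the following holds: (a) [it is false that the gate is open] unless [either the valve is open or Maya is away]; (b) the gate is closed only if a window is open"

Formalization: U and ((not G or (R or not Q)) xor (not G -> U))

not G = not True = False
not Q = not True = False
R or not Q = False or False = False
not G or (R or not Q) = False or False = False
not G = not True = False
not G -> U = False -> False = True
(not G or (R or not Q)) xor (not G -> U) = False xor True = True
U and ((not G or (R or not Q)) xor (not G -> U)) = False and True = False

False.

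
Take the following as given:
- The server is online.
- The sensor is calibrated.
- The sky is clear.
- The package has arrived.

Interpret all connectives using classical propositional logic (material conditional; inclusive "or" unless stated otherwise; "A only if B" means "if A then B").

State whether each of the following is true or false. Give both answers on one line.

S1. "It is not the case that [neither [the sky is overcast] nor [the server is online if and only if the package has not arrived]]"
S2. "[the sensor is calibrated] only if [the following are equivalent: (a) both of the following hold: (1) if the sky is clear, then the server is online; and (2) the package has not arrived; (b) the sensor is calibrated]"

S1 false, S2 false

Let R = "the sky is overcast" (False), P = "the server is online" (True), S = "the package has arrived" (True), Q = "the sensor is calibrated" (True).

S1: Parsed as not (R nor (P iff not S))

not S = not True = False
P iff not S = True iff False = False
R nor (P iff not S) = False nor False = True
not (R nor (P iff not S)) = not True = False
Thus S1 is false.

S2: Formalization: Q -> (((not R -> P) and not S) iff Q)

not R = not False = True
not R -> P = True -> True = True
not S = not True = False
(not R -> P) and not S = True and False = False
((not R -> P) and not S) iff Q = False iff True = False
Q -> (((not R -> P) and not S) iff Q) = True -> False = False
Thus S2 is false.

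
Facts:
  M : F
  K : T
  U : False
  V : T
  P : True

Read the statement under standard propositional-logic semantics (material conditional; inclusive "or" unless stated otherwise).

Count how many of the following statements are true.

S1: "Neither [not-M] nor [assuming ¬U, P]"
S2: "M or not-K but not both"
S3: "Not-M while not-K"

0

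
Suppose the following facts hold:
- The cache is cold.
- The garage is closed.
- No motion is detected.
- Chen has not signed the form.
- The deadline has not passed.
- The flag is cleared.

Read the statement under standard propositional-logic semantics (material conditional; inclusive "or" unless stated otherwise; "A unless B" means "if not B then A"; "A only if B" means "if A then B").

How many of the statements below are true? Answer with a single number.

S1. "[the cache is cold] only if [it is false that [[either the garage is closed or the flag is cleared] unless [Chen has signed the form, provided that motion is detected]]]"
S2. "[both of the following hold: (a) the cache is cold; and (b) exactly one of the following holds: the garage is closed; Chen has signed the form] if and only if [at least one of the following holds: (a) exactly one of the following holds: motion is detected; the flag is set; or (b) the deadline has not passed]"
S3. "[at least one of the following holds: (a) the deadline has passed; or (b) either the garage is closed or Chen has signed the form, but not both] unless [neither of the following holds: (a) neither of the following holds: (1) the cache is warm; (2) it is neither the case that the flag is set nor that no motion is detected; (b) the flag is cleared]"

Let P = "the cache is warm" (F), Q = "the garage is closed" (T), V = "the flag is set" (F), R = "motion is detected" (F), S = "Chen has signed the form" (F), U = "the deadline has passed" (F).

S1: This is ~P -> ~((Q | ~V) | (R -> S)).

~P = ~F = T
~V = ~F = T
Q | ~V = T | T = T
R -> S = F -> F = T
(Q | ~V) | (R -> S) = T | T = T
~((Q | ~V) | (R -> S)) = ~T = F
~P -> ~((Q | ~V) | (R -> S)) = T -> F = F
Hence S1 is false.

S2: Parsed as (~P & (Q xor S)) <-> ((R xor V) | ~U)

~P = ~F = T
Q xor S = T xor F = T
~P & (Q xor S) = T & T = T
R xor V = F xor F = F
~U = ~F = T
(R xor V) | ~U = F | T = T
(~P & (Q xor S)) <-> ((R xor V) | ~U) = T <-> T = T
Thus S2 is true.

S3: Formalization: (U | (Q xor S)) | ((P nor (V nor ~R)) nor ~V)

Q xor S = T xor F = T
U | (Q xor S) = F | T = T
~R = ~F = T
V nor ~R = F nor T = F
P nor (V nor ~R) = F nor F = T
~V = ~F = T
(P nor (V nor ~R)) nor ~V = T nor T = F
(U | (Q xor S)) | ((P nor (V nor ~R)) nor ~V) = T | F = T
Hence S3 is true.

2 of the 3 statements are true (S2, S3).

2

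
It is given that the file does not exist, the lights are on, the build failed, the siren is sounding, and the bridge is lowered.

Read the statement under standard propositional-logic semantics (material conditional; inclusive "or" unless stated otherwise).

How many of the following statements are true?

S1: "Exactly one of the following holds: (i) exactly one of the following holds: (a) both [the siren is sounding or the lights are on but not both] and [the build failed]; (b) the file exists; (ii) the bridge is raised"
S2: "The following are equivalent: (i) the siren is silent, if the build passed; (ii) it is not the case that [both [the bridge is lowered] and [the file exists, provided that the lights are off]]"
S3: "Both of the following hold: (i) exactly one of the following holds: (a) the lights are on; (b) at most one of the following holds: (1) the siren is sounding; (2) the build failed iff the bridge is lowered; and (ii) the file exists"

0

Let S = "the siren is sounding" (True), Q = "the lights are on" (True), R = "the build passed" (False), P = "the file exists" (False), U = "the bridge is raised" (False).

S1: In symbols: (((S xor Q) and not R) xor P) xor U

S xor Q = True xor True = False
not R = not False = True
(S xor Q) and not R = False and True = False
((S xor Q) and not R) xor P = False xor False = False
(((S xor Q) and not R) xor P) xor U = False xor False = False
So S1 is false.

S2: This is (R -> not S) iff not (not U and (not Q -> P)).

not S = not True = False
R -> not S = False -> False = True
not U = not False = True
not Q = not True = False
not Q -> P = False -> False = True
not U and (not Q -> P) = True and True = True
not (not U and (not Q -> P)) = not True = False
(R -> not S) iff not (not U and (not Q -> P)) = True iff False = False
Hence S2 is false.

S3: Formalization: (Q xor (S nand (not R iff not U))) and P

not R = not False = True
not U = not False = True
not R iff not U = True iff True = True
S nand (not R iff not U) = True nand True = False
Q xor (S nand (not R iff not U)) = True xor False = True
(Q xor (S nand (not R iff not U))) and P = True and False = False
Hence S3 is false.

0 of the 3 statements are true (none).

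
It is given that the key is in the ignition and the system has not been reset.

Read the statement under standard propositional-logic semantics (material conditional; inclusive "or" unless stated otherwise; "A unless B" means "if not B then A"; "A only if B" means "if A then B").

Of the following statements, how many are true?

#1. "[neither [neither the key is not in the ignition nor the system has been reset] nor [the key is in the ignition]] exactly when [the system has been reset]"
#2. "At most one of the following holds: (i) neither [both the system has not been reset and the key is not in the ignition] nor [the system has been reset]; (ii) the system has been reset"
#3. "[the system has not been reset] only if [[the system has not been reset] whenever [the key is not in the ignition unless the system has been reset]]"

3

Let P = "the key is in the ignition" (T), Q = "the system has been reset" (F).

#1: In symbols: ((¬P ↓ Q) ↓ P) ↔ Q

¬P = ¬T = F
¬P ↓ Q = F ↓ F = T
(¬P ↓ Q) ↓ P = T ↓ T = F
((¬P ↓ Q) ↓ P) ↔ Q = F ↔ F = T
So #1 is true.

#2: This is ((¬Q ∧ ¬P) ↓ Q) ↑ Q.

¬Q = ¬F = T
¬P = ¬T = F
¬Q ∧ ¬P = T ∧ F = F
(¬Q ∧ ¬P) ↓ Q = F ↓ F = T
((¬Q ∧ ¬P) ↓ Q) ↑ Q = T ↑ F = T
So #2 is true.

#3: This is ¬Q → ((¬P ∨ Q) → ¬Q).

¬Q = ¬F = T
¬P = ¬T = F
¬P ∨ Q = F ∨ F = F
¬Q = ¬F = T
(¬P ∨ Q) → ¬Q = F → T = T
¬Q → ((¬P ∨ Q) → ¬Q) = T → T = T
Thus #3 is true.

Count: 3.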